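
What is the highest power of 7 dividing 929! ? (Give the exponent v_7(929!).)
v_7(929!) = 152

Legendre's formula: v_p(n!) = Σ_{k ≥ 1} ⌊n / p^k⌋. For p = 7, n = 929, the terms are:
  ⌊929/7^1⌋ = ⌊929/7⌋ = 132
  ⌊929/7^2⌋ = ⌊929/49⌋ = 18
  ⌊929/7^3⌋ = ⌊929/343⌋ = 2
(the next term ⌊929/7^4⌋ = 0, terminating the sum). Summing: v_7(929!) = 132 + 18 + 2 = 152.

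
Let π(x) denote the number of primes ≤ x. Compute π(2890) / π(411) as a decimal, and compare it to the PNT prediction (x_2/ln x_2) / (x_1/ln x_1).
π(2890)/π(411) = 418/80 ≈ 5.2250;  PNT prediction ≈ 5.3106.

π(411) = 80 and π(2890) = 418, so π(2890)/π(411) ≈ 5.2250. The PNT-predicted ratio is (2890/ln(2890)) / (411/ln(411)) ≈ 5.3106. The two agree to within a few percent, as expected.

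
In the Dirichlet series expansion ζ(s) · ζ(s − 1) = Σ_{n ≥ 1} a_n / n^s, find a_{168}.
σ(168) = 480

In the product (Σ m^0/m^s)(Σ k / k^s) = Σ (Σ_{d | n} d) / n^s, the coefficient of 1/n^s is σ(n) = Σ_{d | n} d. For n = 168, divisors are [1, 2, 3, 4, 6, 7, 8, 12, 14, 21, 24, 28, 42, 56, 84, 168]; summing: σ(168) = 480.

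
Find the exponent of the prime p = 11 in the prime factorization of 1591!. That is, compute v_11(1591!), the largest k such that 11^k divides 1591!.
v_11(1591!) = 158

Legendre's formula: v_p(n!) = Σ_{k ≥ 1} ⌊n / p^k⌋. For p = 11, n = 1591, the terms are:
  ⌊1591/11^1⌋ = ⌊1591/11⌋ = 144
  ⌊1591/11^2⌋ = ⌊1591/121⌋ = 13
  ⌊1591/11^3⌋ = ⌊1591/1331⌋ = 1
(the next term ⌊1591/11^4⌋ = 0, terminating the sum). Summing: v_11(1591!) = 144 + 13 + 1 = 158.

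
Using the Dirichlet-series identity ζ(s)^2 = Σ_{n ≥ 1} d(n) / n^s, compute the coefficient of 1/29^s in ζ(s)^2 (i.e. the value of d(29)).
d(29) = 2

ζ(s)^2 = (Σ 1/m^s)(Σ 1/k^s). The coefficient of 1/n^s in the product is the number of ordered pairs (m, k) with mk = n, which equals d(n). For n = 29, divisors are [1, 29], so d(29) = 2.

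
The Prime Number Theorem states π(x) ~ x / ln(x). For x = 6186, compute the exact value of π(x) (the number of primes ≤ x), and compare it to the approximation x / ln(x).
π(6186) = 804;  x/ln(x) ≈ 708.59;  relative error ≈ 11.87%.

Directly count primes up to 6186: π(6186) = 804. The PNT approximation gives 6186/ln(6186) ≈ 6186/8.73004 ≈ 708.59. Relative error (π(x) − x/ln(x)) / π(x) ≈ 11.87%; the approximation is known to undercount slightly (Li(x) is a better estimate).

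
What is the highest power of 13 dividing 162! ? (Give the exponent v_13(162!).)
v_13(162!) = 12

Legendre's formula: v_p(n!) = Σ_{k ≥ 1} ⌊n / p^k⌋. For p = 13, n = 162, the terms are:
  ⌊162/13^1⌋ = ⌊162/13⌋ = 12
(the next term ⌊162/13^2⌋ = 0, terminating the sum). Summing: v_13(162!) = 12 = 12.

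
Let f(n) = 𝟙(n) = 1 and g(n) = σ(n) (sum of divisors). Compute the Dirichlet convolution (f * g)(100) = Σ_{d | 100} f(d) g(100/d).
(𝟙 * σ)(100) = 418

Divisors of 100: [1, 2, 4, 5, 10, 20, 25, 50, 100]. For each d | 100:
  d = 1: 𝟙(1) · σ(100/1) = 1 · 217 = 217
  d = 2: 𝟙(2) · σ(100/2) = 1 · 93 = 93
  d = 4: 𝟙(4) · σ(100/4) = 1 · 31 = 31
  d = 5: 𝟙(5) · σ(100/5) = 1 · 42 = 42
  d = 10: 𝟙(10) · σ(100/10) = 1 · 18 = 18
  d = 20: 𝟙(20) · σ(100/20) = 1 · 6 = 6
  d = 25: 𝟙(25) · σ(100/25) = 1 · 7 = 7
  d = 50: 𝟙(50) · σ(100/50) = 1 · 3 = 3
  d = 100: 𝟙(100) · σ(100/100) = 1 · 1 = 1
Summing: (𝟙 * σ)(100) = 217 + 93 + 31 + 42 + 18 + 6 + 7 + 3 + 1 = 418.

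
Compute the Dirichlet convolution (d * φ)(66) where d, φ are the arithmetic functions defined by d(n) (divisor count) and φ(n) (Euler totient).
(d * φ)(66) = 144

Divisors of 66: [1, 2, 3, 6, 11, 22, 33, 66]. For each d | 66:
  d = 1: d(1) · φ(66/1) = 1 · 20 = 20
  d = 2: d(2) · φ(66/2) = 2 · 20 = 40
  d = 3: d(3) · φ(66/3) = 2 · 10 = 20
  d = 6: d(6) · φ(66/6) = 4 · 10 = 40
  d = 11: d(11) · φ(66/11) = 2 · 2 = 4
  d = 22: d(22) · φ(66/22) = 4 · 2 = 8
  d = 33: d(33) · φ(66/33) = 4 · 1 = 4
  d = 66: d(66) · φ(66/66) = 8 · 1 = 8
Summing: (d * φ)(66) = 20 + 40 + 20 + 40 + 4 + 8 + 4 + 8 = 144.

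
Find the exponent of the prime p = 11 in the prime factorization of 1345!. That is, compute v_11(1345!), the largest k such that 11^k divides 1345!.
v_11(1345!) = 134

Legendre's formula: v_p(n!) = Σ_{k ≥ 1} ⌊n / p^k⌋. For p = 11, n = 1345, the terms are:
  ⌊1345/11^1⌋ = ⌊1345/11⌋ = 122
  ⌊1345/11^2⌋ = ⌊1345/121⌋ = 11
  ⌊1345/11^3⌋ = ⌊1345/1331⌋ = 1
(the next term ⌊1345/11^4⌋ = 0, terminating the sum). Summing: v_11(1345!) = 122 + 11 + 1 = 134.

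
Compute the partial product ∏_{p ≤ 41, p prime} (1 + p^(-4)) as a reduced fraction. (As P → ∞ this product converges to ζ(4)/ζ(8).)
∏ = 48720475991638584141351346569294960399869967650480384/45198307255822366572981630424624077541402100668355625

The primes p ≤ 41 are [2, 3, 5, 7, 11, 13, 17, 19, 23, 29, 31, 37, 41]. For each, (1 + 1/p^4) = (p^4 + 1)/p^4. Multiplying these fractions over p ∈ [2, 3, 5, 7, 11, 13, 17, 19, 23, 29, 31, 37, 41] gives 48720475991638584141351346569294960399869967650480384/45198307255822366572981630424624077541402100668355625. (In the limit P → ∞ this tends to ζ(4)/ζ(8).)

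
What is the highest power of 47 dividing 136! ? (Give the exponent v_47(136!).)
v_47(136!) = 2

Legendre's formula: v_p(n!) = Σ_{k ≥ 1} ⌊n / p^k⌋. For p = 47, n = 136, the terms are:
  ⌊136/47^1⌋ = ⌊136/47⌋ = 2
(the next term ⌊136/47^2⌋ = 0, terminating the sum). Summing: v_47(136!) = 2 = 2.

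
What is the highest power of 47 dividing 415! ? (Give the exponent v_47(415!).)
v_47(415!) = 8

Legendre's formula: v_p(n!) = Σ_{k ≥ 1} ⌊n / p^k⌋. For p = 47, n = 415, the terms are:
  ⌊415/47^1⌋ = ⌊415/47⌋ = 8
(the next term ⌊415/47^2⌋ = 0, terminating the sum). Summing: v_47(415!) = 8 = 8.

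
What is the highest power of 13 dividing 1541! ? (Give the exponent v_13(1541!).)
v_13(1541!) = 127

Legendre's formula: v_p(n!) = Σ_{k ≥ 1} ⌊n / p^k⌋. For p = 13, n = 1541, the terms are:
  ⌊1541/13^1⌋ = ⌊1541/13⌋ = 118
  ⌊1541/13^2⌋ = ⌊1541/169⌋ = 9
(the next term ⌊1541/13^3⌋ = 0, terminating the sum). Summing: v_13(1541!) = 118 + 9 = 127.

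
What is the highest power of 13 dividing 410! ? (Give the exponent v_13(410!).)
v_13(410!) = 33

Legendre's formula: v_p(n!) = Σ_{k ≥ 1} ⌊n / p^k⌋. For p = 13, n = 410, the terms are:
  ⌊410/13^1⌋ = ⌊410/13⌋ = 31
  ⌊410/13^2⌋ = ⌊410/169⌋ = 2
(the next term ⌊410/13^3⌋ = 0, terminating the sum). Summing: v_13(410!) = 31 + 2 = 33.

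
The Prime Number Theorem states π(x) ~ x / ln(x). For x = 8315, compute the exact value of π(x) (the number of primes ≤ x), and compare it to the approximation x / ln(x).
π(8315) = 1043;  x/ln(x) ≈ 921.25;  relative error ≈ 11.67%.

Directly count primes up to 8315: π(8315) = 1043. The PNT approximation gives 8315/ln(8315) ≈ 8315/9.02582 ≈ 921.25. Relative error (π(x) − x/ln(x)) / π(x) ≈ 11.67%; the approximation is known to undercount slightly (Li(x) is a better estimate).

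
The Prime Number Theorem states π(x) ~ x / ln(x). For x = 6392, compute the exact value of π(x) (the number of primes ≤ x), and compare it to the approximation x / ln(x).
π(6392) = 833;  x/ln(x) ≈ 729.45;  relative error ≈ 12.43%.

Directly count primes up to 6392: π(6392) = 833. The PNT approximation gives 6392/ln(6392) ≈ 6392/8.76280 ≈ 729.45. Relative error (π(x) − x/ln(x)) / π(x) ≈ 12.43%; the approximation is known to undercount slightly (Li(x) is a better estimate).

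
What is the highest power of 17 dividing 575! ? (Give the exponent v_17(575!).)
v_17(575!) = 34

Legendre's formula: v_p(n!) = Σ_{k ≥ 1} ⌊n / p^k⌋. For p = 17, n = 575, the terms are:
  ⌊575/17^1⌋ = ⌊575/17⌋ = 33
  ⌊575/17^2⌋ = ⌊575/289⌋ = 1
(the next term ⌊575/17^3⌋ = 0, terminating the sum). Summing: v_17(575!) = 33 + 1 = 34.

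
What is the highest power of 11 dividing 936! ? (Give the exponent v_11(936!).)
v_11(936!) = 92

Legendre's formula: v_p(n!) = Σ_{k ≥ 1} ⌊n / p^k⌋. For p = 11, n = 936, the terms are:
  ⌊936/11^1⌋ = ⌊936/11⌋ = 85
  ⌊936/11^2⌋ = ⌊936/121⌋ = 7
(the next term ⌊936/11^3⌋ = 0, terminating the sum). Summing: v_11(936!) = 85 + 7 = 92.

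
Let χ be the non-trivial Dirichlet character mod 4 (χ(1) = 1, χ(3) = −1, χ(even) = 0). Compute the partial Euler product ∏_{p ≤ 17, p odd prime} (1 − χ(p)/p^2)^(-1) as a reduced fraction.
∏ = 41368327/44974080

The odd primes p ≤ 17 are [3, 5, 7, 11, 13, 17]. For each, χ(p) = 1 if p ≡ 1 mod 4, χ(p) = −1 if p ≡ 3 mod 4. Taking (1 − χ(p)/p^2)^(-1) = p^2/(p^2 − χ(p)): (1 − (-1)/3^2)^(-1) · (1 − (1)/5^2)^(-1) · (1 − (-1)/7^2)^(-1) · (1 − (-1)/11^2)^(-1) · (1 − (1)/13^2)^(-1) · (1 − (1)/17^2)^(-1) = 41368327/44974080.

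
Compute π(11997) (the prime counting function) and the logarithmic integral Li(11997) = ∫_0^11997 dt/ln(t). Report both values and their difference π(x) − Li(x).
π(11997) = 1438;  Li(11997) ≈ 1460.78;  π(x) − Li(x) ≈ -22.78.

Direct count of primes ≤ 11997 gives π(11997) = 1438. Numerical evaluation of the logarithmic integral gives Li(11997) ≈ 1460.78. The difference π(x) − Li(x) ≈ -22.78 is typically negative for small/moderate x (Li(x) overestimates), though Littlewood's theorem shows this sign changes infinitely often.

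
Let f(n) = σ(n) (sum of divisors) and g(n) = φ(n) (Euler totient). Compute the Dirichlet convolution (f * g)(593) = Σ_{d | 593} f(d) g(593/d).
(σ * φ)(593) = 1186

Divisors of 593: [1, 593]. For each d | 593:
  d = 1: σ(1) · φ(593/1) = 1 · 592 = 592
  d = 593: σ(593) · φ(593/593) = 594 · 1 = 594
Summing: (σ * φ)(593) = 592 + 594 = 1186.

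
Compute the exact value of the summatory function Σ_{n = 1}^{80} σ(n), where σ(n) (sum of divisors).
Σ_{n ≤ 80} σ(n) = 5314

Compute σ(n) for each 1 ≤ n ≤ 80: σ(1) = 1, σ(2) = 3, σ(3) = 4, σ(4) = 7, σ(5) = 6, σ(6) = 12, σ(7) = 8, σ(8) = 15, σ(9) = 13, σ(10) = 18, σ(11) = 12, σ(12) = 28, σ(13) = 14, σ(14) = 24, σ(15) = 24, σ(16) = 31, σ(17) = 18, σ(18) = 39, σ(19) = 20, σ(20) = 42, σ(21) = 32, σ(22) = 36, σ(23) = 24, σ(24) = 60, σ(25) = 31, σ(26) = 42, σ(27) = 40, σ(28) = 56, σ(29) = 30, σ(30) = 72, σ(31) = 32, σ(32) = 63, σ(33) = 48, σ(34) = 54, σ(35) = 48, σ(36) = 91, σ(37) = 38, σ(38) = 60, σ(39) = 56, σ(40) = 90, σ(41) = 42, σ(42) = 96, σ(43) = 44, σ(44) = 84, σ(45) = 78, σ(46) = 72, σ(47) = 48, σ(48) = 124, σ(49) = 57, σ(50) = 93, σ(51) = 72, σ(52) = 98, σ(53) = 54, σ(54) = 120, σ(55) = 72, σ(56) = 120, σ(57) = 80, σ(58) = 90, σ(59) = 60, σ(60) = 168, σ(61) = 62, σ(62) = 96, σ(63) = 104, σ(64) = 127, σ(65) = 84, σ(66) = 144, σ(67) = 68, σ(68) = 126, σ(69) = 96, σ(70) = 144, σ(71) = 72, σ(72) = 195, σ(73) = 74, σ(74) = 114, σ(75) = 124, σ(76) = 140, σ(77) = 96, σ(78) = 168, σ(79) = 80, σ(80) = 186. Summing all 80 values: 5314. (Average order: Σ_{n ≤ x} σ(n) ~ (π²/12) x². For x = 80, (π²/12)·80² ≈ 5263.79.)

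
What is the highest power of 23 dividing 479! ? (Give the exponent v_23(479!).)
v_23(479!) = 20

Legendre's formula: v_p(n!) = Σ_{k ≥ 1} ⌊n / p^k⌋. For p = 23, n = 479, the terms are:
  ⌊479/23^1⌋ = ⌊479/23⌋ = 20
(the next term ⌊479/23^2⌋ = 0, terminating the sum). Summing: v_23(479!) = 20 = 20.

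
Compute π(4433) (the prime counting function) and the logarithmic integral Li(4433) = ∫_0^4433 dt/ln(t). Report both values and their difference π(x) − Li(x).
π(4433) = 602;  Li(4433) ≈ 617.24;  π(x) − Li(x) ≈ -15.24.

Direct count of primes ≤ 4433 gives π(4433) = 602. Numerical evaluation of the logarithmic integral gives Li(4433) ≈ 617.24. The difference π(x) − Li(x) ≈ -15.24 is typically negative for small/moderate x (Li(x) overestimates), though Littlewood's theorem shows this sign changes infinitely often.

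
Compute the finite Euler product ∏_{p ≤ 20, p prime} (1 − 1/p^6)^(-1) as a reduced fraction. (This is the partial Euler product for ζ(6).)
∏ = 99475806666511821483705625/97780003061374251090837504

The primes p ≤ 20 are [2, 3, 5, 7, 11, 13, 17, 19]. For each prime, (1 − 1/p^6)^(-1) = p^6 / (p^6 − 1). The product is (1 − 1/2^6)^(-1), (1 − 1/3^6)^(-1), (1 − 1/5^6)^(-1), (1 − 1/7^6)^(-1), (1 − 1/11^6)^(-1), (1 − 1/13^6)^(-1), (1 − 1/17^6)^(-1), (1 − 1/19^6)^(-1) = ∏ p^6 / (p^6 − 1) = 99475806666511821483705625/97780003061374251090837504.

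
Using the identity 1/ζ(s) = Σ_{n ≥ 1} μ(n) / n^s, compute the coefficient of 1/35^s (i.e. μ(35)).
μ(35) = 1

Factor n = 35 = 5 · 7. μ(n) = 0 if any exponent ≥ 2 (not squarefree); otherwise μ(n) = (−1)^{ω(n)} where ω(n) is the number of distinct prime factors. Applying: μ(35) = 1.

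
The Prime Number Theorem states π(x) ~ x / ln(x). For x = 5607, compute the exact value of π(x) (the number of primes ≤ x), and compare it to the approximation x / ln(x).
π(5607) = 738;  x/ln(x) ≈ 649.58;  relative error ≈ 11.98%.

Directly count primes up to 5607: π(5607) = 738. The PNT approximation gives 5607/ln(5607) ≈ 5607/8.63177 ≈ 649.58. Relative error (π(x) − x/ln(x)) / π(x) ≈ 11.98%; the approximation is known to undercount slightly (Li(x) is a better estimate).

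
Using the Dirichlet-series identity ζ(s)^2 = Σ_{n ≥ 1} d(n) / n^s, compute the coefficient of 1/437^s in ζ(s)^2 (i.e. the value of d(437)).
d(437) = 4

ζ(s)^2 = (Σ 1/m^s)(Σ 1/k^s). The coefficient of 1/n^s in the product is the number of ordered pairs (m, k) with mk = n, which equals d(n). For n = 437, divisors are [1, 19, 23, 437], so d(437) = 4.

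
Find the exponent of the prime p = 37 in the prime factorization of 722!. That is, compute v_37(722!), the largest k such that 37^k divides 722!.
v_37(722!) = 19

Legendre's formula: v_p(n!) = Σ_{k ≥ 1} ⌊n / p^k⌋. For p = 37, n = 722, the terms are:
  ⌊722/37^1⌋ = ⌊722/37⌋ = 19
(the next term ⌊722/37^2⌋ = 0, terminating the sum). Summing: v_37(722!) = 19 = 19.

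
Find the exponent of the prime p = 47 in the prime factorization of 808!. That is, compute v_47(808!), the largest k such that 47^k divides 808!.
v_47(808!) = 17

Legendre's formula: v_p(n!) = Σ_{k ≥ 1} ⌊n / p^k⌋. For p = 47, n = 808, the terms are:
  ⌊808/47^1⌋ = ⌊808/47⌋ = 17
(the next term ⌊808/47^2⌋ = 0, terminating the sum). Summing: v_47(808!) = 17 = 17.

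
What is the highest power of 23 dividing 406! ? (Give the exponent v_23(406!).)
v_23(406!) = 17

Legendre's formula: v_p(n!) = Σ_{k ≥ 1} ⌊n / p^k⌋. For p = 23, n = 406, the terms are:
  ⌊406/23^1⌋ = ⌊406/23⌋ = 17
(the next term ⌊406/23^2⌋ = 0, terminating the sum). Summing: v_23(406!) = 17 = 17.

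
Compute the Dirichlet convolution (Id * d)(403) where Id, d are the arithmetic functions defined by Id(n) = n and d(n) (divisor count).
(Id * d)(403) = 495

Divisors of 403: [1, 13, 31, 403]. For each d | 403:
  d = 1: Id(1) · d(403/1) = 1 · 4 = 4
  d = 13: Id(13) · d(403/13) = 13 · 2 = 26
  d = 31: Id(31) · d(403/31) = 31 · 2 = 62
  d = 403: Id(403) · d(403/403) = 403 · 1 = 403
Summing: (Id * d)(403) = 4 + 26 + 62 + 403 = 495.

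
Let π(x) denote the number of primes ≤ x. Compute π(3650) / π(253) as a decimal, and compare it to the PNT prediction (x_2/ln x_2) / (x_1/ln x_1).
π(3650)/π(253) = 510/54 ≈ 9.4444;  PNT prediction ≈ 9.7324.

π(253) = 54 and π(3650) = 510, so π(3650)/π(253) ≈ 9.4444. The PNT-predicted ratio is (3650/ln(3650)) / (253/ln(253)) ≈ 9.7324. The two agree to within a few percent, as expected.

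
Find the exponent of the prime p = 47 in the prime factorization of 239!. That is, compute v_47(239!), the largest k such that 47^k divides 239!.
v_47(239!) = 5

Legendre's formula: v_p(n!) = Σ_{k ≥ 1} ⌊n / p^k⌋. For p = 47, n = 239, the terms are:
  ⌊239/47^1⌋ = ⌊239/47⌋ = 5
(the next term ⌊239/47^2⌋ = 0, terminating the sum). Summing: v_47(239!) = 5 = 5.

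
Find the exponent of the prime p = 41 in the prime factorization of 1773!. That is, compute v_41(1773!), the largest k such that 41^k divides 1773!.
v_41(1773!) = 44

Legendre's formula: v_p(n!) = Σ_{k ≥ 1} ⌊n / p^k⌋. For p = 41, n = 1773, the terms are:
  ⌊1773/41^1⌋ = ⌊1773/41⌋ = 43
  ⌊1773/41^2⌋ = ⌊1773/1681⌋ = 1
(the next term ⌊1773/41^3⌋ = 0, terminating the sum). Summing: v_41(1773!) = 43 + 1 = 44.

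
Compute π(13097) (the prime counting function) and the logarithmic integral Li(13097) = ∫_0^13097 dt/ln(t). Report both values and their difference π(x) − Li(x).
π(13097) = 1557;  Li(13097) ≈ 1577.34;  π(x) − Li(x) ≈ -20.34.

Direct count of primes ≤ 13097 gives π(13097) = 1557. Numerical evaluation of the logarithmic integral gives Li(13097) ≈ 1577.34. The difference π(x) − Li(x) ≈ -20.34 is typically negative for small/moderate x (Li(x) overestimates), though Littlewood's theorem shows this sign changes infinitely often.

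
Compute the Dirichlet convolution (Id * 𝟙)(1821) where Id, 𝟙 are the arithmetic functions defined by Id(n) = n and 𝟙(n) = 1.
(Id * 𝟙)(1821) = 2432

Divisors of 1821: [1, 3, 607, 1821]. For each d | 1821:
  d = 1: Id(1) · 𝟙(1821/1) = 1 · 1 = 1
  d = 3: Id(3) · 𝟙(1821/3) = 3 · 1 = 3
  d = 607: Id(607) · 𝟙(1821/607) = 607 · 1 = 607
  d = 1821: Id(1821) · 𝟙(1821/1821) = 1821 · 1 = 1821
Summing: (Id * 𝟙)(1821) = 1 + 3 + 607 + 1821 = 2432.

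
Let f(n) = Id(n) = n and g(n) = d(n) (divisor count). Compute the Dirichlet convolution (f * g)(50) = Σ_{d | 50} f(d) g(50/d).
(Id * d)(50) = 152

Divisors of 50: [1, 2, 5, 10, 25, 50]. For each d | 50:
  d = 1: Id(1) · d(50/1) = 1 · 6 = 6
  d = 2: Id(2) · d(50/2) = 2 · 3 = 6
  d = 5: Id(5) · d(50/5) = 5 · 4 = 20
  d = 10: Id(10) · d(50/10) = 10 · 2 = 20
  d = 25: Id(25) · d(50/25) = 25 · 2 = 50
  d = 50: Id(50) · d(50/50) = 50 · 1 = 50
Summing: (Id * d)(50) = 6 + 6 + 20 + 20 + 50 + 50 = 152.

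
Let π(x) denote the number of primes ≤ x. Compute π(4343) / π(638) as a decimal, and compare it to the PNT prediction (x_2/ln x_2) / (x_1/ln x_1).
π(4343)/π(638) = 593/115 ≈ 5.1565;  PNT prediction ≈ 5.2485.

π(638) = 115 and π(4343) = 593, so π(4343)/π(638) ≈ 5.1565. The PNT-predicted ratio is (4343/ln(4343)) / (638/ln(638)) ≈ 5.2485. The two agree to within a few percent, as expected.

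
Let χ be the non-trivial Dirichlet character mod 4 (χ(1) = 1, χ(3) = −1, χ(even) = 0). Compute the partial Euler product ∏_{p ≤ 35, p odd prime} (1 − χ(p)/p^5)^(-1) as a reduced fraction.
∏ = 52015810615424538455317584769582112629834289625/52216435813704314792391924764477903837266444288

The odd primes p ≤ 35 are [3, 5, 7, 11, 13, 17, 19, 23, 29, 31]. For each, χ(p) = 1 if p ≡ 1 mod 4, χ(p) = −1 if p ≡ 3 mod 4. Taking (1 − χ(p)/p^5)^(-1) = p^5/(p^5 − χ(p)): (1 − (-1)/3^5)^(-1) · (1 − (1)/5^5)^(-1) · (1 − (-1)/7^5)^(-1) · (1 − (-1)/11^5)^(-1) · (1 − (1)/13^5)^(-1) · (1 − (1)/17^5)^(-1) · (1 − (-1)/19^5)^(-1) · (1 − (-1)/23^5)^(-1) · (1 − (1)/29^5)^(-1) · (1 − (-1)/31^5)^(-1) = 52015810615424538455317584769582112629834289625/52216435813704314792391924764477903837266444288.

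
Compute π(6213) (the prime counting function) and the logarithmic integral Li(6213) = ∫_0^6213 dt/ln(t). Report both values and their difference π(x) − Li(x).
π(6213) = 808;  Li(6213) ≈ 824.85;  π(x) − Li(x) ≈ -16.85.

Direct count of primes ≤ 6213 gives π(6213) = 808. Numerical evaluation of the logarithmic integral gives Li(6213) ≈ 824.85. The difference π(x) − Li(x) ≈ -16.85 is typically negative for small/moderate x (Li(x) overestimates), though Littlewood's theorem shows this sign changes infinitely often.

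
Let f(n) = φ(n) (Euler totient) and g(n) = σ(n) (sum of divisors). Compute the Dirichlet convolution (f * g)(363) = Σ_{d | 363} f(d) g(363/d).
(φ * σ)(363) = 2178

Divisors of 363: [1, 3, 11, 33, 121, 363]. For each d | 363:
  d = 1: φ(1) · σ(363/1) = 1 · 532 = 532
  d = 3: φ(3) · σ(363/3) = 2 · 133 = 266
  d = 11: φ(11) · σ(363/11) = 10 · 48 = 480
  d = 33: φ(33) · σ(363/33) = 20 · 12 = 240
  d = 121: φ(121) · σ(363/121) = 110 · 4 = 440
  d = 363: φ(363) · σ(363/363) = 220 · 1 = 220
Summing: (φ * σ)(363) = 532 + 266 + 480 + 240 + 440 + 220 = 2178.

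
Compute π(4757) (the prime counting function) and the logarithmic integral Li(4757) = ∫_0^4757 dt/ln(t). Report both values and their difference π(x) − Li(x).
π(4757) = 640;  Li(4757) ≈ 655.67;  π(x) − Li(x) ≈ -15.67.

Direct count of primes ≤ 4757 gives π(4757) = 640. Numerical evaluation of the logarithmic integral gives Li(4757) ≈ 655.67. The difference π(x) − Li(x) ≈ -15.67 is typically negative for small/moderate x (Li(x) overestimates), though Littlewood's theorem shows this sign changes infinitely often.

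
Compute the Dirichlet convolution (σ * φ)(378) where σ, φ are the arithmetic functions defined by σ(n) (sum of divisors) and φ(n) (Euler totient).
(σ * φ)(378) = 6048

Divisors of 378: [1, 2, 3, 6, 7, 9, 14, 18, 21, 27, 42, 54, 63, 126, 189, 378]. For each d | 378:
  d = 1: σ(1) · φ(378/1) = 1 · 108 = 108
  d = 2: σ(2) · φ(378/2) = 3 · 108 = 324
  d = 3: σ(3) · φ(378/3) = 4 · 36 = 144
  d = 6: σ(6) · φ(378/6) = 12 · 36 = 432
  d = 7: σ(7) · φ(378/7) = 8 · 18 = 144
  d = 9: σ(9) · φ(378/9) = 13 · 12 = 156
  d = 14: σ(14) · φ(378/14) = 24 · 18 = 432
  d = 18: σ(18) · φ(378/18) = 39 · 12 = 468
  d = 21: σ(21) · φ(378/21) = 32 · 6 = 192
  d = 27: σ(27) · φ(378/27) = 40 · 6 = 240
  d = 42: σ(42) · φ(378/42) = 96 · 6 = 576
  d = 54: σ(54) · φ(378/54) = 120 · 6 = 720
  d = 63: σ(63) · φ(378/63) = 104 · 2 = 208
  d = 126: σ(126) · φ(378/126) = 312 · 2 = 624
  d = 189: σ(189) · φ(378/189) = 320 · 1 = 320
  d = 378: σ(378) · φ(378/378) = 960 · 1 = 960
Summing: (σ * φ)(378) = 108 + 324 + 144 + 432 + 144 + 156 + 432 + 468 + 192 + 240 + 576 + 720 + 208 + 624 + 320 + 960 = 6048.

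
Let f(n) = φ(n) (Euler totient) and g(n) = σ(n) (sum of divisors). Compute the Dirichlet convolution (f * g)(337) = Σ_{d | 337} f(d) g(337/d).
(φ * σ)(337) = 674

Divisors of 337: [1, 337]. For each d | 337:
  d = 1: φ(1) · σ(337/1) = 1 · 338 = 338
  d = 337: φ(337) · σ(337/337) = 336 · 1 = 336
Summing: (φ * σ)(337) = 338 + 336 = 674.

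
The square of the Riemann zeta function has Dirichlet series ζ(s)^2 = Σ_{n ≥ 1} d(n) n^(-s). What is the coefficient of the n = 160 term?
d(160) = 12

ζ(s)^2 = (Σ 1/m^s)(Σ 1/k^s). The coefficient of 1/n^s in the product is the number of ordered pairs (m, k) with mk = n, which equals d(n). For n = 160, divisors are [1, 2, 4, 5, 8, 10, 16, 20, 32, 40, 80, 160], so d(160) = 12.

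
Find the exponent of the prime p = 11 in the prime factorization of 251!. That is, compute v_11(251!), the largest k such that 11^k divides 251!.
v_11(251!) = 24

Legendre's formula: v_p(n!) = Σ_{k ≥ 1} ⌊n / p^k⌋. For p = 11, n = 251, the terms are:
  ⌊251/11^1⌋ = ⌊251/11⌋ = 22
  ⌊251/11^2⌋ = ⌊251/121⌋ = 2
(the next term ⌊251/11^3⌋ = 0, terminating the sum). Summing: v_11(251!) = 22 + 2 = 24.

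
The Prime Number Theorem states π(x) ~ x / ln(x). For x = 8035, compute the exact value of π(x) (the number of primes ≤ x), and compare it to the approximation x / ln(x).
π(8035) = 1010;  x/ln(x) ≈ 893.62;  relative error ≈ 11.52%.

Directly count primes up to 8035: π(8035) = 1010. The PNT approximation gives 8035/ln(8035) ≈ 8035/8.99156 ≈ 893.62. Relative error (π(x) − x/ln(x)) / π(x) ≈ 11.52%; the approximation is known to undercount slightly (Li(x) is a better estimate).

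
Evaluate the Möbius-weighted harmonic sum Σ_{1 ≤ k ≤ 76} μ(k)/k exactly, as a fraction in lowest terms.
Σ μ(k)/k = -7431196043498463691814948/581852579989271773580304621

Values of μ(k) for 1 ≤ k ≤ 76: μ(1) = 1, μ(2) = -1, μ(3) = -1, μ(5) = -1, μ(6) = 1, μ(7) = -1, μ(10) = 1, μ(11) = -1, μ(13) = -1, μ(14) = 1, μ(15) = 1, μ(17) = -1, μ(19) = -1, μ(21) = 1, μ(22) = 1, μ(23) = -1, μ(26) = 1, μ(29) = -1, μ(30) = -1, μ(31) = -1, μ(33) = 1, μ(34) = 1, μ(35) = 1, μ(37) = -1, μ(38) = 1, μ(39) = 1, μ(41) = -1, μ(42) = -1, μ(43) = -1, μ(46) = 1, μ(47) = -1, μ(51) = 1, μ(53) = -1, μ(55) = 1, μ(57) = 1, μ(58) = 1, μ(59) = -1, μ(61) = -1, μ(62) = 1, μ(65) = 1, μ(66) = -1, μ(67) = -1, μ(69) = 1, μ(70) = -1, μ(71) = -1, μ(73) = -1, μ(74) = 1, with μ = 0 on non-squarefree integers. Summing μ(k)/k for k where μ(k) ≠ 0 gives -7431196043498463691814948/581852579989271773580304621 ≈ -0.0128. (PNT ⟺ this sum → 0 as n → ∞.)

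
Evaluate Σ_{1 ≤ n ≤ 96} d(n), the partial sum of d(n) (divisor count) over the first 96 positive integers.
Σ_{n ≤ 96} d(n) = 459

Compute d(n) for each 1 ≤ n ≤ 96: d(1) = 1, d(2) = 2, d(3) = 2, d(4) = 3, d(5) = 2, d(6) = 4, d(7) = 2, d(8) = 4, d(9) = 3, d(10) = 4, d(11) = 2, d(12) = 6, d(13) = 2, d(14) = 4, d(15) = 4, d(16) = 5, d(17) = 2, d(18) = 6, d(19) = 2, d(20) = 6, d(21) = 4, d(22) = 4, d(23) = 2, d(24) = 8, d(25) = 3, d(26) = 4, d(27) = 4, d(28) = 6, d(29) = 2, d(30) = 8, d(31) = 2, d(32) = 6, d(33) = 4, d(34) = 4, d(35) = 4, d(36) = 9, d(37) = 2, d(38) = 4, d(39) = 4, d(40) = 8, d(41) = 2, d(42) = 8, d(43) = 2, d(44) = 6, d(45) = 6, d(46) = 4, d(47) = 2, d(48) = 10, d(49) = 3, d(50) = 6, d(51) = 4, d(52) = 6, d(53) = 2, d(54) = 8, d(55) = 4, d(56) = 8, d(57) = 4, d(58) = 4, d(59) = 2, d(60) = 12, d(61) = 2, d(62) = 4, d(63) = 6, d(64) = 7, d(65) = 4, d(66) = 8, d(67) = 2, d(68) = 6, d(69) = 4, d(70) = 8, d(71) = 2, d(72) = 12, d(73) = 2, d(74) = 4, d(75) = 6, d(76) = 6, d(77) = 4, d(78) = 8, d(79) = 2, d(80) = 10, d(81) = 5, d(82) = 4, d(83) = 2, d(84) = 12, d(85) = 4, d(86) = 4, d(87) = 4, d(88) = 8, d(89) = 2, d(90) = 12, d(91) = 4, d(92) = 6, d(93) = 4, d(94) = 4, d(95) = 4, d(96) = 12. Summing all 96 values: 459. (Dirichlet's divisor formula: Σ_{n ≤ x} d(n) = x ln(x) + (2γ − 1) x + O(√x). For x = 96, the asymptotic estimate is ≈ 453.00.)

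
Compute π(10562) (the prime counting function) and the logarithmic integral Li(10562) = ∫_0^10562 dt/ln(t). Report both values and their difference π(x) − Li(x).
π(10562) = 1289;  Li(10562) ≈ 1306.97;  π(x) − Li(x) ≈ -17.97.

Direct count of primes ≤ 10562 gives π(10562) = 1289. Numerical evaluation of the logarithmic integral gives Li(10562) ≈ 1306.97. The difference π(x) − Li(x) ≈ -17.97 is typically negative for small/moderate x (Li(x) overestimates), though Littlewood's theorem shows this sign changes infinitely often.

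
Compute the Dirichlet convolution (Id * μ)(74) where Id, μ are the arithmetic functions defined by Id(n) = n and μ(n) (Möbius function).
(Id * μ)(74) = 36

Divisors of 74: [1, 2, 37, 74]. For each d | 74:
  d = 1: Id(1) · μ(74/1) = 1 · 1 = 1
  d = 2: Id(2) · μ(74/2) = 2 · -1 = -2
  d = 37: Id(37) · μ(74/37) = 37 · -1 = -37
  d = 74: Id(74) · μ(74/74) = 74 · 1 = 74
Summing: (Id * μ)(74) = 1 + -2 + -37 + 74 = 36.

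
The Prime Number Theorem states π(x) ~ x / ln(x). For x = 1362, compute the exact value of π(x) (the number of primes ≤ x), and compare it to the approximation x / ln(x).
π(1362) = 218;  x/ln(x) ≈ 188.73;  relative error ≈ 13.43%.

Directly count primes up to 1362: π(1362) = 218. The PNT approximation gives 1362/ln(1362) ≈ 1362/7.21671 ≈ 188.73. Relative error (π(x) − x/ln(x)) / π(x) ≈ 13.43%; the approximation is known to undercount slightly (Li(x) is a better estimate).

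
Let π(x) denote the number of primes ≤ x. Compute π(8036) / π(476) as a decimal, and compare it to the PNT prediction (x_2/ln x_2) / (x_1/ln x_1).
π(8036)/π(476) = 1010/91 ≈ 11.0989;  PNT prediction ≈ 11.5759.

π(476) = 91 and π(8036) = 1010, so π(8036)/π(476) ≈ 11.0989. The PNT-predicted ratio is (8036/ln(8036)) / (476/ln(476)) ≈ 11.5759. The two agree to within a few percent, as expected.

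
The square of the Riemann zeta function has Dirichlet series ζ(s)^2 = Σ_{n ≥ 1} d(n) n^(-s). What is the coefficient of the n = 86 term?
d(86) = 4

ζ(s)^2 = (Σ 1/m^s)(Σ 1/k^s). The coefficient of 1/n^s in the product is the number of ordered pairs (m, k) with mk = n, which equals d(n). For n = 86, divisors are [1, 2, 43, 86], so d(86) = 4.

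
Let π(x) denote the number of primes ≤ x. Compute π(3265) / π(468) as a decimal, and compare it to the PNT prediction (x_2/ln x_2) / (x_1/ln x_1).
π(3265)/π(468) = 461/91 ≈ 5.0659;  PNT prediction ≈ 5.3015.

π(468) = 91 and π(3265) = 461, so π(3265)/π(468) ≈ 5.0659. The PNT-predicted ratio is (3265/ln(3265)) / (468/ln(468)) ≈ 5.3015. The two agree to within a few percent, as expected.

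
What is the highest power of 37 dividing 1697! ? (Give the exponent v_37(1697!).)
v_37(1697!) = 46

Legendre's formula: v_p(n!) = Σ_{k ≥ 1} ⌊n / p^k⌋. For p = 37, n = 1697, the terms are:
  ⌊1697/37^1⌋ = ⌊1697/37⌋ = 45
  ⌊1697/37^2⌋ = ⌊1697/1369⌋ = 1
(the next term ⌊1697/37^3⌋ = 0, terminating the sum). Summing: v_37(1697!) = 45 + 1 = 46.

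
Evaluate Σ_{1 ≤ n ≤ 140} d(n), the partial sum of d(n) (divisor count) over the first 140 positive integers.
Σ_{n ≤ 140} d(n) = 719

Compute d(n) for each 1 ≤ n ≤ 140: d(1) = 1, d(2) = 2, d(3) = 2, d(4) = 3, d(5) = 2, d(6) = 4, d(7) = 2, d(8) = 4, d(9) = 3, d(10) = 4, d(11) = 2, d(12) = 6, d(13) = 2, d(14) = 4, d(15) = 4, d(16) = 5, d(17) = 2, d(18) = 6, d(19) = 2, d(20) = 6, d(21) = 4, d(22) = 4, d(23) = 2, d(24) = 8, d(25) = 3, d(26) = 4, d(27) = 4, d(28) = 6, d(29) = 2, d(30) = 8, d(31) = 2, d(32) = 6, d(33) = 4, d(34) = 4, d(35) = 4, d(36) = 9, d(37) = 2, d(38) = 4, d(39) = 4, d(40) = 8, d(41) = 2, d(42) = 8, d(43) = 2, d(44) = 6, d(45) = 6, d(46) = 4, d(47) = 2, d(48) = 10, d(49) = 3, d(50) = 6, d(51) = 4, d(52) = 6, d(53) = 2, d(54) = 8, d(55) = 4, d(56) = 8, d(57) = 4, d(58) = 4, d(59) = 2, d(60) = 12, d(61) = 2, d(62) = 4, d(63) = 6, d(64) = 7, d(65) = 4, d(66) = 8, d(67) = 2, d(68) = 6, d(69) = 4, d(70) = 8, d(71) = 2, d(72) = 12, d(73) = 2, d(74) = 4, d(75) = 6, d(76) = 6, d(77) = 4, d(78) = 8, d(79) = 2, d(80) = 10, d(81) = 5, d(82) = 4, d(83) = 2, d(84) = 12, d(85) = 4, d(86) = 4, d(87) = 4, d(88) = 8, d(89) = 2, d(90) = 12, d(91) = 4, d(92) = 6, d(93) = 4, d(94) = 4, d(95) = 4, d(96) = 12, d(97) = 2, d(98) = 6, d(99) = 6, d(100) = 9, d(101) = 2, d(102) = 8, d(103) = 2, d(104) = 8, d(105) = 8, d(106) = 4, d(107) = 2, d(108) = 12, d(109) = 2, d(110) = 8, d(111) = 4, d(112) = 10, d(113) = 2, d(114) = 8, d(115) = 4, d(116) = 6, d(117) = 6, d(118) = 4, d(119) = 4, d(120) = 16, d(121) = 3, d(122) = 4, d(123) = 4, d(124) = 6, d(125) = 4, d(126) = 12, d(127) = 2, d(128) = 8, d(129) = 4, d(130) = 8, d(131) = 2, d(132) = 12, d(133) = 4, d(134) = 4, d(135) = 8, d(136) = 8, d(137) = 2, d(138) = 8, d(139) = 2, d(140) = 12. Summing all 140 values: 719. (Dirichlet's divisor formula: Σ_{n ≤ x} d(n) = x ln(x) + (2γ − 1) x + O(√x). For x = 140, the asymptotic estimate is ≈ 713.45.)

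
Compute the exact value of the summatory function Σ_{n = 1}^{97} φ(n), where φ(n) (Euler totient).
Σ_{n ≤ 97} φ(n) = 2902

Compute φ(n) for each 1 ≤ n ≤ 97: φ(1) = 1, φ(2) = 1, φ(3) = 2, φ(4) = 2, φ(5) = 4, φ(6) = 2, φ(7) = 6, φ(8) = 4, φ(9) = 6, φ(10) = 4, φ(11) = 10, φ(12) = 4, φ(13) = 12, φ(14) = 6, φ(15) = 8, φ(16) = 8, φ(17) = 16, φ(18) = 6, φ(19) = 18, φ(20) = 8, φ(21) = 12, φ(22) = 10, φ(23) = 22, φ(24) = 8, φ(25) = 20, φ(26) = 12, φ(27) = 18, φ(28) = 12, φ(29) = 28, φ(30) = 8, φ(31) = 30, φ(32) = 16, φ(33) = 20, φ(34) = 16, φ(35) = 24, φ(36) = 12, φ(37) = 36, φ(38) = 18, φ(39) = 24, φ(40) = 16, φ(41) = 40, φ(42) = 12, φ(43) = 42, φ(44) = 20, φ(45) = 24, φ(46) = 22, φ(47) = 46, φ(48) = 16, φ(49) = 42, φ(50) = 20, φ(51) = 32, φ(52) = 24, φ(53) = 52, φ(54) = 18, φ(55) = 40, φ(56) = 24, φ(57) = 36, φ(58) = 28, φ(59) = 58, φ(60) = 16, φ(61) = 60, φ(62) = 30, φ(63) = 36, φ(64) = 32, φ(65) = 48, φ(66) = 20, φ(67) = 66, φ(68) = 32, φ(69) = 44, φ(70) = 24, φ(71) = 70, φ(72) = 24, φ(73) = 72, φ(74) = 36, φ(75) = 40, φ(76) = 36, φ(77) = 60, φ(78) = 24, φ(79) = 78, φ(80) = 32, φ(81) = 54, φ(82) = 40, φ(83) = 82, φ(84) = 24, φ(85) = 64, φ(86) = 42, φ(87) = 56, φ(88) = 40, φ(89) = 88, φ(90) = 24, φ(91) = 72, φ(92) = 44, φ(93) = 60, φ(94) = 46, φ(95) = 72, φ(96) = 32, φ(97) = 96. Summing all 97 values: 2902. (Average order: Σ_{n ≤ x} φ(n) ~ (3/π²) x². For x = 97, (3/π²)·97² ≈ 2859.99.)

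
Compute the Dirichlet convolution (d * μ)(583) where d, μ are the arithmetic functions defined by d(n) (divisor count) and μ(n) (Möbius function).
(d * μ)(583) = 1

Divisors of 583: [1, 11, 53, 583]. For each d | 583:
  d = 1: d(1) · μ(583/1) = 1 · 1 = 1
  d = 11: d(11) · μ(583/11) = 2 · -1 = -2
  d = 53: d(53) · μ(583/53) = 2 · -1 = -2
  d = 583: d(583) · μ(583/583) = 4 · 1 = 4
Summing: (d * μ)(583) = 1 + -2 + -2 + 4 = 1.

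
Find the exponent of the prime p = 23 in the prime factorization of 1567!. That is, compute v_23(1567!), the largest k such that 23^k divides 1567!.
v_23(1567!) = 70

Legendre's formula: v_p(n!) = Σ_{k ≥ 1} ⌊n / p^k⌋. For p = 23, n = 1567, the terms are:
  ⌊1567/23^1⌋ = ⌊1567/23⌋ = 68
  ⌊1567/23^2⌋ = ⌊1567/529⌋ = 2
(the next term ⌊1567/23^3⌋ = 0, terminating the sum). Summing: v_23(1567!) = 68 + 2 = 70.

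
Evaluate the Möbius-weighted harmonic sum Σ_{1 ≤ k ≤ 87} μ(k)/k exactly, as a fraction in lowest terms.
Σ μ(k)/k = 2609341595728673683821147444809/267064515689275851355624017992790

Values of μ(k) for 1 ≤ k ≤ 87: μ(1) = 1, μ(2) = -1, μ(3) = -1, μ(5) = -1, μ(6) = 1, μ(7) = -1, μ(10) = 1, μ(11) = -1, μ(13) = -1, μ(14) = 1, μ(15) = 1, μ(17) = -1, μ(19) = -1, μ(21) = 1, μ(22) = 1, μ(23) = -1, μ(26) = 1, μ(29) = -1, μ(30) = -1, μ(31) = -1, μ(33) = 1, μ(34) = 1, μ(35) = 1, μ(37) = -1, μ(38) = 1, μ(39) = 1, μ(41) = -1, μ(42) = -1, μ(43) = -1, μ(46) = 1, μ(47) = -1, μ(51) = 1, μ(53) = -1, μ(55) = 1, μ(57) = 1, μ(58) = 1, μ(59) = -1, μ(61) = -1, μ(62) = 1, μ(65) = 1, μ(66) = -1, μ(67) = -1, μ(69) = 1, μ(70) = -1, μ(71) = -1, μ(73) = -1, μ(74) = 1, μ(77) = 1, μ(78) = -1, μ(79) = -1, μ(82) = 1, μ(83) = -1, μ(85) = 1, μ(86) = 1, μ(87) = 1, with μ = 0 on non-squarefree integers. Summing μ(k)/k for k where μ(k) ≠ 0 gives 2609341595728673683821147444809/267064515689275851355624017992790 ≈ 0.0098. (PNT ⟺ this sum → 0 as n → ∞.)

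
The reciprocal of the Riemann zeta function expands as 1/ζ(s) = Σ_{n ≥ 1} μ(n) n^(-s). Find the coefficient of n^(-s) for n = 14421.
μ(14421) = 1

Factor n = 14421 = 3 · 11 · 19 · 23. μ(n) = 0 if any exponent ≥ 2 (not squarefree); otherwise μ(n) = (−1)^{ω(n)} where ω(n) is the number of distinct prime factors. Applying: μ(14421) = 1.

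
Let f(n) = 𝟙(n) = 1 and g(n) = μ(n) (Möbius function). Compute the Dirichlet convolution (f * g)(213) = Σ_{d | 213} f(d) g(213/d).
(𝟙 * μ)(213) = 0

Divisors of 213: [1, 3, 71, 213]. For each d | 213:
  d = 1: 𝟙(1) · μ(213/1) = 1 · 1 = 1
  d = 3: 𝟙(3) · μ(213/3) = 1 · -1 = -1
  d = 71: 𝟙(71) · μ(213/71) = 1 · -1 = -1
  d = 213: 𝟙(213) · μ(213/213) = 1 · 1 = 1
Summing: (𝟙 * μ)(213) = 1 + -1 + -1 + 1 = 0.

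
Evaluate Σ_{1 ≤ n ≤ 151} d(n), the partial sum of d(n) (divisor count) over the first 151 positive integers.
Σ_{n ≤ 151} d(n) = 782

Compute d(n) for each 1 ≤ n ≤ 151: d(1) = 1, d(2) = 2, d(3) = 2, d(4) = 3, d(5) = 2, d(6) = 4, d(7) = 2, d(8) = 4, d(9) = 3, d(10) = 4, d(11) = 2, d(12) = 6, d(13) = 2, d(14) = 4, d(15) = 4, d(16) = 5, d(17) = 2, d(18) = 6, d(19) = 2, d(20) = 6, d(21) = 4, d(22) = 4, d(23) = 2, d(24) = 8, d(25) = 3, d(26) = 4, d(27) = 4, d(28) = 6, d(29) = 2, d(30) = 8, d(31) = 2, d(32) = 6, d(33) = 4, d(34) = 4, d(35) = 4, d(36) = 9, d(37) = 2, d(38) = 4, d(39) = 4, d(40) = 8, d(41) = 2, d(42) = 8, d(43) = 2, d(44) = 6, d(45) = 6, d(46) = 4, d(47) = 2, d(48) = 10, d(49) = 3, d(50) = 6, d(51) = 4, d(52) = 6, d(53) = 2, d(54) = 8, d(55) = 4, d(56) = 8, d(57) = 4, d(58) = 4, d(59) = 2, d(60) = 12, d(61) = 2, d(62) = 4, d(63) = 6, d(64) = 7, d(65) = 4, d(66) = 8, d(67) = 2, d(68) = 6, d(69) = 4, d(70) = 8, d(71) = 2, d(72) = 12, d(73) = 2, d(74) = 4, d(75) = 6, d(76) = 6, d(77) = 4, d(78) = 8, d(79) = 2, d(80) = 10, d(81) = 5, d(82) = 4, d(83) = 2, d(84) = 12, d(85) = 4, d(86) = 4, d(87) = 4, d(88) = 8, d(89) = 2, d(90) = 12, d(91) = 4, d(92) = 6, d(93) = 4, d(94) = 4, d(95) = 4, d(96) = 12, d(97) = 2, d(98) = 6, d(99) = 6, d(100) = 9, d(101) = 2, d(102) = 8, d(103) = 2, d(104) = 8, d(105) = 8, d(106) = 4, d(107) = 2, d(108) = 12, d(109) = 2, d(110) = 8, d(111) = 4, d(112) = 10, d(113) = 2, d(114) = 8, d(115) = 4, d(116) = 6, d(117) = 6, d(118) = 4, d(119) = 4, d(120) = 16, d(121) = 3, d(122) = 4, d(123) = 4, d(124) = 6, d(125) = 4, d(126) = 12, d(127) = 2, d(128) = 8, d(129) = 4, d(130) = 8, d(131) = 2, d(132) = 12, d(133) = 4, d(134) = 4, d(135) = 8, d(136) = 8, d(137) = 2, d(138) = 8, d(139) = 2, d(140) = 12, d(141) = 4, d(142) = 4, d(143) = 4, d(144) = 15, d(145) = 4, d(146) = 4, d(147) = 6, d(148) = 6, d(149) = 2, d(150) = 12, d(151) = 2. Summing all 151 values: 782. (Dirichlet's divisor formula: Σ_{n ≤ x} d(n) = x ln(x) + (2γ − 1) x + O(√x). For x = 151, the asymptotic estimate is ≈ 780.93.)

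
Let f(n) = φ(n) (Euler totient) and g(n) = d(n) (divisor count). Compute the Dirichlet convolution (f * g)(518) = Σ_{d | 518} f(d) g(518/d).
(φ * d)(518) = 912

Divisors of 518: [1, 2, 7, 14, 37, 74, 259, 518]. For each d | 518:
  d = 1: φ(1) · d(518/1) = 1 · 8 = 8
  d = 2: φ(2) · d(518/2) = 1 · 4 = 4
  d = 7: φ(7) · d(518/7) = 6 · 4 = 24
  d = 14: φ(14) · d(518/14) = 6 · 2 = 12
  d = 37: φ(37) · d(518/37) = 36 · 4 = 144
  d = 74: φ(74) · d(518/74) = 36 · 2 = 72
  d = 259: φ(259) · d(518/259) = 216 · 2 = 432
  d = 518: φ(518) · d(518/518) = 216 · 1 = 216
Summing: (φ * d)(518) = 8 + 4 + 24 + 12 + 144 + 72 + 432 + 216 = 912.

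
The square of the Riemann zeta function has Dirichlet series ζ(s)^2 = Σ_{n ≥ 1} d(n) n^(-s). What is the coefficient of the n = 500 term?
d(500) = 12

ζ(s)^2 = (Σ 1/m^s)(Σ 1/k^s). The coefficient of 1/n^s in the product is the number of ordered pairs (m, k) with mk = n, which equals d(n). For n = 500, divisors are [1, 2, 4, 5, 10, 20, 25, 50, 100, 125, 250, 500], so d(500) = 12.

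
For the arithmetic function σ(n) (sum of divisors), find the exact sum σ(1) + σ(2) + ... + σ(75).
Σ_{n ≤ 75} σ(n) = 4644

Compute σ(n) for each 1 ≤ n ≤ 75: σ(1) = 1, σ(2) = 3, σ(3) = 4, σ(4) = 7, σ(5) = 6, σ(6) = 12, σ(7) = 8, σ(8) = 15, σ(9) = 13, σ(10) = 18, σ(11) = 12, σ(12) = 28, σ(13) = 14, σ(14) = 24, σ(15) = 24, σ(16) = 31, σ(17) = 18, σ(18) = 39, σ(19) = 20, σ(20) = 42, σ(21) = 32, σ(22) = 36, σ(23) = 24, σ(24) = 60, σ(25) = 31, σ(26) = 42, σ(27) = 40, σ(28) = 56, σ(29) = 30, σ(30) = 72, σ(31) = 32, σ(32) = 63, σ(33) = 48, σ(34) = 54, σ(35) = 48, σ(36) = 91, σ(37) = 38, σ(38) = 60, σ(39) = 56, σ(40) = 90, σ(41) = 42, σ(42) = 96, σ(43) = 44, σ(44) = 84, σ(45) = 78, σ(46) = 72, σ(47) = 48, σ(48) = 124, σ(49) = 57, σ(50) = 93, σ(51) = 72, σ(52) = 98, σ(53) = 54, σ(54) = 120, σ(55) = 72, σ(56) = 120, σ(57) = 80, σ(58) = 90, σ(59) = 60, σ(60) = 168, σ(61) = 62, σ(62) = 96, σ(63) = 104, σ(64) = 127, σ(65) = 84, σ(66) = 144, σ(67) = 68, σ(68) = 126, σ(69) = 96, σ(70) = 144, σ(71) = 72, σ(72) = 195, σ(73) = 74, σ(74) = 114, σ(75) = 124. Summing all 75 values: 4644. (Average order: Σ_{n ≤ x} σ(n) ~ (π²/12) x². For x = 75, (π²/12)·75² ≈ 4626.38.)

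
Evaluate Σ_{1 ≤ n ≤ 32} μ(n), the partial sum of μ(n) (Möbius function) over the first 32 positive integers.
Σ_{n ≤ 32} μ(n) = -4

Compute μ(n) for each 1 ≤ n ≤ 32: μ(1) = 1, μ(2) = -1, μ(3) = -1, μ(4) = 0, μ(5) = -1, μ(6) = 1, μ(7) = -1, μ(8) = 0, μ(9) = 0, μ(10) = 1, μ(11) = -1, μ(12) = 0, μ(13) = -1, μ(14) = 1, μ(15) = 1, μ(16) = 0, μ(17) = -1, μ(18) = 0, μ(19) = -1, μ(20) = 0, μ(21) = 1, μ(22) = 1, μ(23) = -1, μ(24) = 0, μ(25) = 0, μ(26) = 1, μ(27) = 0, μ(28) = 0, μ(29) = -1, μ(30) = -1, μ(31) = -1, μ(32) = 0. Summing all 32 values: -4. (Mertens function M(x) = Σ_{n ≤ x} μ(n); on average M(x) should be small (PNT ⟺ M(x) = o(x)).)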